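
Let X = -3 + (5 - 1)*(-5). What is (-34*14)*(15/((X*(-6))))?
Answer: -1190/23 ≈ -51.739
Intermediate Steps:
X = -23 (X = -3 + 4*(-5) = -3 - 20 = -23)
(-34*14)*(15/((X*(-6)))) = (-34*14)*(15/((-23*(-6)))) = -7140/138 = -476*5/46 = -1190/23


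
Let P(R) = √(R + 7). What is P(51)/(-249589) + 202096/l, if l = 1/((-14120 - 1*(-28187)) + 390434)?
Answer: 81748034096 - √58/249589 ≈ 8.1748e+10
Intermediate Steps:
P(R) = √(7 + R)
l = 1/404501 (l = 1/((-14120 + 28187) + 390434) = 1/(14067 + 390434) = 1/404501 ≈ 2.4722e-6)
P(51)/(-249589) + 202096/l = √(7 + 51)/(-249589) + 202096/(1/404501) = √58*(-1/249589) + 202096*404501 = -√58/249589 + 81748034096 = 81748034096 - √58/249589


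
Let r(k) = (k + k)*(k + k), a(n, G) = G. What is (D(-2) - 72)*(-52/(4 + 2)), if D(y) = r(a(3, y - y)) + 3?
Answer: 598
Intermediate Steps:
r(k) = 4*k² (r(k) = (2*k)*(2*k) = 4*k²)
D(y) = 3 (D(y) = 4*(y - y)² + 3 = 4*0² + 3 = 4*0 + 3 = 0 + 3 = 3)
(D(-2) - 72)*(-52/(4 + 2)) = (3 - 72)*(-52/(4 + 2)) = -(-3588)/6 = -69*(-26/3) = 598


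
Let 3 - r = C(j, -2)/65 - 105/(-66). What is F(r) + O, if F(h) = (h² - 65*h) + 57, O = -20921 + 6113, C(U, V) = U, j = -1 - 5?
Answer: -30359273941/2044900 ≈ -14846.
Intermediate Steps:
j = -6
O = -14808
r = 2147/1430 (r = 3 - (-6/65 - 105/(-66)) = 3 - (-6*1/65 - 105*(-1/66)) = 3 - (-6/65 + 35/22) = 3 - 1*2143/1430 = 3 - 2143/1430 = 2147/1430 ≈ 1.5014)
F(h) = 57 + h² - 65*h
F(r) + O = (57 + (2147/1430)² - 65*2147/1430) - 14808 = (57 + 4609609/2044900 - 2147/22) - 14808 = -78394741/2044900 - 14808 = -30359273941/2044900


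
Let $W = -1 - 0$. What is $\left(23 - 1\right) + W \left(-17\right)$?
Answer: $39$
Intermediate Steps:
$W = -1$ ($W = -1 + 0 = -1$)
$\left(23 - 1\right) + W \left(-17\right) = \left(23 - 1\right) - -17 = \left(23 - 1\right) + 17 = 22 + 17 = 39$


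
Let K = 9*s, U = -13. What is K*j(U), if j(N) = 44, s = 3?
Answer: 1188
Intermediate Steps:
K = 27 (K = 9*3 = 27)
K*j(U) = 27*44 = 1188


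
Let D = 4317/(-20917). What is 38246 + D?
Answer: 799987265/20917 ≈ 38246.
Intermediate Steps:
D = -4317/20917 (D = 4317*(-1/20917) = -4317/20917 ≈ -0.20639)
38246 + D = 38246 - 4317/20917 = 799987265/20917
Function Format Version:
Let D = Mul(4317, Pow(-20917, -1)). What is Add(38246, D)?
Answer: Rational(799987265, 20917) ≈ 38246.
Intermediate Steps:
D = Rational(-4317, 20917) (D = Mul(4317, Rational(-1, 20917)) = Rational(-4317, 20917) ≈ -0.20639)
Add(38246, D) = Add(38246, Rational(-4317, 20917)) = Rational(799987265, 20917)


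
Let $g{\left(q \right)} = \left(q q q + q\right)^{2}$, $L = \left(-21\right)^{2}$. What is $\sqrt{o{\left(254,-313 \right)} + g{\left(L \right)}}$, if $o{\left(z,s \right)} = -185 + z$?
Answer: $\sqrt{7355903157299913} \approx 8.5767 \cdot 10^{7}$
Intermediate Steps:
$L = 441$
$g{\left(q \right)} = \left(q + q^{3}\right)^{2}$ ($g{\left(q \right)} = \left(q^{2} q + q\right)^{2} = \left(q^{3} + q\right)^{2} = \left(q + q^{3}\right)^{2}$)
$\sqrt{o{\left(254,-313 \right)} + g{\left(L \right)}} = \sqrt{\left(-185 + 254\right) + 441^{2} \left(1 + 441^{2}\right)^{2}} = \sqrt{69 + 194481 \left(1 + 194481\right)^{2}} = \sqrt{69 + 194481 \cdot 194482^{2}} = \sqrt{69 + 194481 \cdot 37823248324} = \sqrt{69 + 7355903157299844} = \sqrt{7355903157299913}$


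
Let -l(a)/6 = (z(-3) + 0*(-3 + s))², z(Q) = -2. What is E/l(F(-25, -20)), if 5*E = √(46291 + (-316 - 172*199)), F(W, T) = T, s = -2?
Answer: -√11747/120 ≈ -0.90320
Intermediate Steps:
E = √11747/5 (E = √(46291 + (-316 - 172*199))/5 = √(46291 + (-316 - 34228))/5 = √(46291 - 34544)/5 = √11747/5 ≈ 21.677)
l(a) = -24 (l(a) = -6*(-2 + 0*(-3 - 2))² = -6*(-2 + 0*(-5))² = -6*(-2 + 0)² = -6*(-2)² = -6*4 = -24)
E/l(F(-25, -20)) = (√11747/5)/(-24) = (√11747/5)*(-1/24) = -√11747/120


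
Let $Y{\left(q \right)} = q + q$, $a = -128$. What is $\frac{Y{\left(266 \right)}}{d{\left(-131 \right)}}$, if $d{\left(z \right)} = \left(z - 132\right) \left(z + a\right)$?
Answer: $\frac{76}{9731} \approx 0.0078101$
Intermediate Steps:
$d{\left(z \right)} = \left(-132 + z\right) \left(-128 + z\right)$ ($d{\left(z \right)} = \left(z - 132\right) \left(z - 128\right) = \left(-132 + z\right) \left(-128 + z\right)$)
$Y{\left(q \right)} = 2 q$
$\frac{Y{\left(266 \right)}}{d{\left(-131 \right)}} = \frac{2 \cdot 266}{16896 + \left(-131\right)^{2} - -34060} = \frac{532}{16896 + 17161 + 34060} = \frac{532}{68117} = 532 \cdot \frac{1}{68117} = \frac{76}{9731}$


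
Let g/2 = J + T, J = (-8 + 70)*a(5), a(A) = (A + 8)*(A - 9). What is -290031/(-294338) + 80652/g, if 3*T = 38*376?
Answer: 9236801415/339666052 ≈ 27.194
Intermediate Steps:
a(A) = (-9 + A)*(8 + A) (a(A) = (8 + A)*(-9 + A) = (-9 + A)*(8 + A))
T = 14288/3 (T = (38*376)/3 = (⅓)*14288 = 14288/3 ≈ 4762.7)
J = -3224 (J = (-8 + 70)*(-72 + 5² - 1*5) = 62*(-72 + 25 - 5) = 62*(-52) = -3224)
g = 9232/3 (g = 2*(-3224 + 14288/3) = 2*(4616/3) = 9232/3 ≈ 3077.3)
-290031/(-294338) + 80652/g = -290031/(-294338) + 80652/(9232/3) = -290031*(-1/294338) + 80652*(3/9232) = 290031/294338 + 60489/2308 = 9236801415/339666052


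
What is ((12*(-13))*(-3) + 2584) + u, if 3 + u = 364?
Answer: 3413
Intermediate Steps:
u = 361 (u = -3 + 364 = 361)
((12*(-13))*(-3) + 2584) + u = ((12*(-13))*(-3) + 2584) + 361 = (-156*(-3) + 2584) + 361 = (468 + 2584) + 361 = 3052 + 361 = 3413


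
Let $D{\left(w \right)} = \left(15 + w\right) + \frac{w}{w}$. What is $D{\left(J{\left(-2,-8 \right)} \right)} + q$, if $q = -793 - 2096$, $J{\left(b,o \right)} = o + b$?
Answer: $-2883$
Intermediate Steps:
$J{\left(b,o \right)} = b + o$
$D{\left(w \right)} = 16 + w$ ($D{\left(w \right)} = \left(15 + w\right) + 1 = 16 + w$)
$q = -2889$ ($q = -793 - 2096 = -2889$)
$D{\left(J{\left(-2,-8 \right)} \right)} + q = \left(16 - 10\right) - 2889 = 6 - 2889 = -2883$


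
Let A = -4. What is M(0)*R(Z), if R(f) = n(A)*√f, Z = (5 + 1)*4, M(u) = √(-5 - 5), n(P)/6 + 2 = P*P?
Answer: 336*I*√15 ≈ 1301.3*I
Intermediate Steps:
n(P) = -12 + 6*P² (n(P) = -12 + 6*(P*P) = -12 + 6*P²)
M(u) = I*√10 (M(u) = √(-10) = I*√10)
Z = 24 (Z = 6*4 = 24)
R(f) = 84*√f (R(f) = (-12 + 6*(-4)²)*√f = (-12 + 6*16)*√f = (-12 + 96)*√f = 84*√f)
M(0)*R(Z) = (I*√10)*(84*√24) = (I*√10)*(84*(2*√6)) = (I*√10)*(168*√6) = 336*I*√15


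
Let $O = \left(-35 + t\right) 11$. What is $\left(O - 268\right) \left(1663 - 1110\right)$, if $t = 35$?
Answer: $-148204$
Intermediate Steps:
$O = 0$ ($O = \left(-35 + 35\right) 11 = 0 \cdot 11 = 0$)
$\left(O - 268\right) \left(1663 - 1110\right) = \left(0 - 268\right) \left(1663 - 1110\right) = \left(-268\right) 553 = -148204$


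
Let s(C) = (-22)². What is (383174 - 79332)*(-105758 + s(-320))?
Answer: -31986662708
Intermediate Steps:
s(C) = 484
(383174 - 79332)*(-105758 + s(-320)) = (383174 - 79332)*(-105758 + 484) = 303842*(-105274) = -31986662708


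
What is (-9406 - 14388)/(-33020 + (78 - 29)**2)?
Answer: 23794/30619 ≈ 0.77710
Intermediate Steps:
(-9406 - 14388)/(-33020 + (78 - 29)**2) = -23794/(-33020 + 49**2) = -23794/(-33020 + 2401) = -23794/(-30619) = -23794*(-1/30619) = 23794/30619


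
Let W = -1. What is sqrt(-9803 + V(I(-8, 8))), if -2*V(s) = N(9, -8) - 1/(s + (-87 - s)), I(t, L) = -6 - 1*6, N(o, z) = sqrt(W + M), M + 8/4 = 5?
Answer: sqrt(-296795802 - 15138*sqrt(2))/174 ≈ 99.014*I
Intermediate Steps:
M = 3 (M = -2 + 5 = 3)
N(o, z) = sqrt(2) (N(o, z) = sqrt(-1 + 3) = sqrt(2))
I(t, L) = -12 (I(t, L) = -6 - 6 = -12)
V(s) = -1/174 - sqrt(2)/2 (V(s) = -(sqrt(2) - 1/(s + (-87 - s)))/2 = -(sqrt(2) - 1/(-87))/2 = -(sqrt(2) - 1*(-1/87))/2 = -(sqrt(2) + 1/87)/2 = -(1/87 + sqrt(2))/2 = -1/174 - sqrt(2)/2)
sqrt(-9803 + V(I(-8, 8))) = sqrt(-9803 + (-1/174 - sqrt(2)/2)) = sqrt(-1705723/174 - sqrt(2)/2)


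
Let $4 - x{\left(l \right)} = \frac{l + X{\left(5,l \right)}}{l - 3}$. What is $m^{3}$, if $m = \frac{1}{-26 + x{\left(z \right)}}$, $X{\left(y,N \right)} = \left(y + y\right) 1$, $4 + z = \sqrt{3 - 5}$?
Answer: $\frac{- 301 i - 145 \sqrt{2}}{2 \left(743521 \sqrt{2} + 1386020 i\right)} \approx -0.00010454 - 5.3329 \cdot 10^{-6} i$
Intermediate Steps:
$z = -4 + i \sqrt{2}$ ($z = -4 + \sqrt{3 - 5} = -4 + \sqrt{-2} = -4 + i \sqrt{2} \approx -4.0 + 1.4142 i$)
$X{\left(y,N \right)} = 2 y$ ($X{\left(y,N \right)} = 2 y 1 = 2 y$)
$x{\left(l \right)} = 4 - \frac{10 + l}{-3 + l}$ ($x{\left(l \right)} = 4 - \frac{l + 2 \cdot 5}{l - 3} = 4 - \frac{l + 10}{-3 + l} = 4 - \frac{10 + l}{-3 + l}$)
$m = \frac{1}{-26 + \frac{-34 + 3 i \sqrt{2}}{-7 + i \sqrt{2}}}$ ($m = \frac{1}{-26 + \frac{-22 + 3 \left(-4 + i \sqrt{2}\right)}{-3 - \left(4 - i \sqrt{2}\right)}} = \frac{1}{-26 + \frac{-22 - \left(12 - 3 i \sqrt{2}\right)}{-7 + i \sqrt{2}}} = \frac{1}{-26 + \frac{-34 + 3 i \sqrt{2}}{-7 + i \sqrt{2}}} \approx -0.047121 - 0.0008007 i$)
$m^{3} = \left(- \frac{541}{11481} - \frac{13 i \sqrt{2}}{22962}\right)^{3}$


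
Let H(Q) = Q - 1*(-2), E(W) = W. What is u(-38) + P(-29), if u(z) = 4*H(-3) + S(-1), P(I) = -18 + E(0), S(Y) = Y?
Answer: -23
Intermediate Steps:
H(Q) = 2 + Q (H(Q) = Q + 2 = 2 + Q)
P(I) = -18 (P(I) = -18 + 0 = -18)
u(z) = -5 (u(z) = 4*(2 - 3) - 1 = 4*(-1) - 1 = -4 - 1 = -5)
u(-38) + P(-29) = -5 - 18 = -23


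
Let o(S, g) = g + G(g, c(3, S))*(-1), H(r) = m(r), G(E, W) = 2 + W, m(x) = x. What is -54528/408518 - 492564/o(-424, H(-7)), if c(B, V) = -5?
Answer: 25152630255/204259 ≈ 1.2314e+5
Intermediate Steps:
H(r) = r
o(S, g) = 3 + g (o(S, g) = g + (2 - 5)*(-1) = g - 3*(-1) = g + 3 = 3 + g)
-54528/408518 - 492564/o(-424, H(-7)) = -54528/408518 - 492564/(3 - 7) = -54528*1/408518 - 492564/(-4) = -27264/204259 - 492564*(-1/4) = -27264/204259 + 123141 = 25152630255/204259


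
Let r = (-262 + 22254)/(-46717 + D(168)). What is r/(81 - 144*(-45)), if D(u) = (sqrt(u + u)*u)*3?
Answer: -1027400264/13759261485993 - 4926208*sqrt(21)/1528806831777 ≈ -8.9436e-5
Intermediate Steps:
D(u) = 3*sqrt(2)*u**(3/2) (D(u) = (sqrt(2*u)*u)*3 = ((sqrt(2)*sqrt(u))*u)*3 = (sqrt(2)*u**(3/2))*3 = 3*sqrt(2)*u**(3/2))
r = 21992/(-46717 + 2016*sqrt(21)) (r = (-262 + 22254)/(-46717 + 3*sqrt(2)*168**(3/2)) = 21992/(-46717 + 3*sqrt(2)*(336*sqrt(42))) = 21992/(-46717 + 2016*sqrt(21)) ≈ -0.58679)
r/(81 - 144*(-45)) = (-1027400264/2097128713 - 44335872*sqrt(21)/2097128713)/(81 - 144*(-45)) = (-1027400264/2097128713 - 44335872*sqrt(21)/2097128713)/(81 + 6480) = (-1027400264/2097128713 - 44335872*sqrt(21)/2097128713)/6561 = (-1027400264/2097128713 - 44335872*sqrt(21)/2097128713)*(1/6561) = -1027400264/13759261485993 - 4926208*sqrt(21)/1528806831777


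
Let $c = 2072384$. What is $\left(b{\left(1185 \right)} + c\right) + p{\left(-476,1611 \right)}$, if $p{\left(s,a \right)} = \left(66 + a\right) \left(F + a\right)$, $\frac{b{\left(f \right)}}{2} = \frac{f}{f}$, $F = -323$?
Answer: $4232362$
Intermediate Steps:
$b{\left(f \right)} = 2$ ($b{\left(f \right)} = 2 \frac{f}{f} = 2 \cdot 1 = 2$)
$p{\left(s,a \right)} = \left(-323 + a\right) \left(66 + a\right)$ ($p{\left(s,a \right)} = \left(66 + a\right) \left(-323 + a\right) = \left(-323 + a\right) \left(66 + a\right)$)
$\left(b{\left(1185 \right)} + c\right) + p{\left(-476,1611 \right)} = \left(2 + 2072384\right) - \left(435345 - 2595321\right) = 2072386 - -2159976 = 2072386 + 2159976 = 4232362$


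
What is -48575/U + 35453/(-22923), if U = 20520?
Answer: -13636891/3484296 ≈ -3.9138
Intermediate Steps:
-48575/U + 35453/(-22923) = -48575/20520 + 35453/(-22923) = -48575*1/20520 + 35453*(-1/22923) = -9715/4104 - 35453/22923 = -13636891/3484296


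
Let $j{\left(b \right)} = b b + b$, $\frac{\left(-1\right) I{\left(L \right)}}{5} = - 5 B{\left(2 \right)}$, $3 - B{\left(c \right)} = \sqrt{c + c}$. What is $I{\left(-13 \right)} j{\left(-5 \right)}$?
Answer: $500$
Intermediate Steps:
$B{\left(c \right)} = 3 - \sqrt{2} \sqrt{c}$ ($B{\left(c \right)} = 3 - \sqrt{c + c} = 3 - \sqrt{2 c} = 3 - \sqrt{2} \sqrt{c}$)
$I{\left(L \right)} = 25$ ($I{\left(L \right)} = - 5 \left(- 5 \left(3 - \sqrt{2} \sqrt{2}\right)\right) = - 5 \left(- 5 \left(3 - 2\right)\right) = - 5 \left(\left(-5\right) 1\right) = \left(-5\right) \left(-5\right) = 25$)
$j{\left(b \right)} = b + b^{2}$ ($j{\left(b \right)} = b^{2} + b = b + b^{2}$)
$I{\left(-13 \right)} j{\left(-5 \right)} = 25 \left(- 5 \left(1 - 5\right)\right) = 25 \left(\left(-5\right) \left(-4\right)\right) = 25 \cdot 20 = 500$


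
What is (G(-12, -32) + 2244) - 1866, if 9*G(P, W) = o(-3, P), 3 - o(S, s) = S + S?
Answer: 379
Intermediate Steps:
o(S, s) = 3 - 2*S (o(S, s) = 3 - (S + S) = 3 - 2*S)
G(P, W) = 1 (G(P, W) = (3 - 2*(-3))/9 = (3 + 6)/9 = (⅑)*9 = 1)
(G(-12, -32) + 2244) - 1866 = (1 + 2244) - 1866 = 2245 - 1866 = 379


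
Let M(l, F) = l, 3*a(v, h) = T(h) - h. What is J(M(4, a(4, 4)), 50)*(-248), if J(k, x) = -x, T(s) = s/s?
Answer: 12400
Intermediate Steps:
T(s) = 1
a(v, h) = ⅓ - h/3 (a(v, h) = (1 - h)/3 = ⅓ - h/3)
J(M(4, a(4, 4)), 50)*(-248) = -1*50*(-248) = -50*(-248) = 12400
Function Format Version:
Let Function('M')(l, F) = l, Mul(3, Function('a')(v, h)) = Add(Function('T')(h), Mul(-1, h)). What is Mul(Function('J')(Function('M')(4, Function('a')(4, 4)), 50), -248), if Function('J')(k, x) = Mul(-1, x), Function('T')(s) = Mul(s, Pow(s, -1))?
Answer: 12400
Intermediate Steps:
Function('T')(s) = 1
Function('a')(v, h) = Add(Rational(1, 3), Mul(Rational(-1, 3), h)) (Function('a')(v, h) = Mul(Rational(1, 3), Add(1, Mul(-1, h))) = Add(Rational(1, 3), Mul(Rational(-1, 3), h)))
Mul(Function('J')(Function('M')(4, Function('a')(4, 4)), 50), -248) = Mul(Mul(-1, 50), -248) = Mul(-50, -248) = 12400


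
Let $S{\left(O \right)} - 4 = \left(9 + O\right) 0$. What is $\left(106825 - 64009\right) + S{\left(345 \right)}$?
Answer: $42820$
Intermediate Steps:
$S{\left(O \right)} = 4$ ($S{\left(O \right)} = 4 + \left(9 + O\right) 0 = 4 + 0 = 4$)
$\left(106825 - 64009\right) + S{\left(345 \right)} = \left(106825 - 64009\right) + 4 = 42816 + 4 = 42820$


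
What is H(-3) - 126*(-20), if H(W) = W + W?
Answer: 2514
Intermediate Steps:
H(W) = 2*W
H(-3) - 126*(-20) = 2*(-3) - 126*(-20) = -6 + 2520 = 2514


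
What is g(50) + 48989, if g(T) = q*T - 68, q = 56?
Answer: 51721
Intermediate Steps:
g(T) = -68 + 56*T (g(T) = 56*T - 68 = -68 + 56*T)
g(50) + 48989 = (-68 + 56*50) + 48989 = (-68 + 2800) + 48989 = 2732 + 48989 = 51721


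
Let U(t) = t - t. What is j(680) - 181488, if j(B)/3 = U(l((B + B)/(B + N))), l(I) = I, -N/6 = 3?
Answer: -181488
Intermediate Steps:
N = -18 (N = -6*3 = -18)
U(t) = 0
j(B) = 0 (j(B) = 3*0 = 0)
j(680) - 181488 = 0 - 181488 = -181488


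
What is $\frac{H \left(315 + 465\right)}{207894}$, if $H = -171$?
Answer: $- \frac{22230}{34649} \approx -0.64158$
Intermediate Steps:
$\frac{H \left(315 + 465\right)}{207894} = \frac{\left(-171\right) \left(315 + 465\right)}{207894} = \left(-171\right) 780 \cdot \frac{1}{207894} = \left(-133380\right) \frac{1}{207894} = - \frac{22230}{34649}$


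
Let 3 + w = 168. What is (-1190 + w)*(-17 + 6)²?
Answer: -124025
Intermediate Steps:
w = 165 (w = -3 + 168 = 165)
(-1190 + w)*(-17 + 6)² = (-1190 + 165)*(-17 + 6)² = -1025*(-11)² = -1025*121 = -124025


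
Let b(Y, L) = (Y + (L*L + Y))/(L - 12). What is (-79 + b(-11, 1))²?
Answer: 719104/121 ≈ 5943.0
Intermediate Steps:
b(Y, L) = (L² + 2*Y)/(-12 + L) (b(Y, L) = (Y + (L² + Y))/(-12 + L) = (Y + (Y + L²))/(-12 + L) = (L² + 2*Y)/(-12 + L))
(-79 + b(-11, 1))² = (-79 + (1² + 2*(-11))/(-12 + 1))² = (-79 + (1 - 22)/(-11))² = (-79 - 1/11*(-21))² = (-79 + 21/11)² = (-848/11)² = 719104/121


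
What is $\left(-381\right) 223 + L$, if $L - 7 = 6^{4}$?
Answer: $-83660$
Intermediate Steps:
$L = 1303$ ($L = 7 + 6^{4} = 7 + 1296 = 1303$)
$\left(-381\right) 223 + L = \left(-381\right) 223 + 1303 = -84963 + 1303 = -83660$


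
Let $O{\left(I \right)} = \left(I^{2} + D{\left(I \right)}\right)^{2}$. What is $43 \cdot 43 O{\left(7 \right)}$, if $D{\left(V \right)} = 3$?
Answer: $4999696$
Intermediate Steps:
$O{\left(I \right)} = \left(3 + I^{2}\right)^{2}$ ($O{\left(I \right)} = \left(I^{2} + 3\right)^{2} = \left(3 + I^{2}\right)^{2}$)
$43 \cdot 43 O{\left(7 \right)} = 43 \cdot 43 \left(3 + 7^{2}\right)^{2} = 1849 \left(3 + 49\right)^{2} = 1849 \cdot 52^{2} = 1849 \cdot 2704 = 4999696$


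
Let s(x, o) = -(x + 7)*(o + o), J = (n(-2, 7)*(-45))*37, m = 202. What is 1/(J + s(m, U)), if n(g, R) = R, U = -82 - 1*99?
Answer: 1/64003 ≈ 1.5624e-5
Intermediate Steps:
U = -181 (U = -82 - 99 = -181)
J = -11655 (J = (7*(-45))*37 = -315*37 = -11655)
s(x, o) = -2*o*(7 + x) (s(x, o) = -(7 + x)*2*o = -2*o*(7 + x))
1/(J + s(m, U)) = 1/(-11655 - 2*(-181)*(7 + 202)) = 1/(-11655 - 2*(-181)*209) = 1/(-11655 + 75658) = 1/64003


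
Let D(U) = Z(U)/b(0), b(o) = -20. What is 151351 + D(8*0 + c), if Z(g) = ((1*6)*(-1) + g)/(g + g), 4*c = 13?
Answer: 78702531/520 ≈ 1.5135e+5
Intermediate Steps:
c = 13/4 (c = (1/4)*13 = 13/4 ≈ 3.2500)
Z(g) = (-6 + g)/(2*g) (Z(g) = (6*(-1) + g)/((2*g)) = (-6 + g)*(1/(2*g)) = (-6 + g)/(2*g))
D(U) = -(-6 + U)/(40*U) (D(U) = ((-6 + U)/(2*U))/(-20) = ((-6 + U)/(2*U))*(-1/20) = -(-6 + U)/(40*U))
151351 + D(8*0 + c) = 151351 + (6 - (8*0 + 13/4))/(40*(8*0 + 13/4)) = 151351 + (6 - (0 + 13/4))/(40*(0 + 13/4)) = 151351 + (6 - 1*13/4)/(40*(13/4)) = 151351 + (1/40)*(4/13)*(6 - 13/4) = 151351 + (1/40)*(4/13)*(11/4) = 151351 + 11/520 = 78702531/520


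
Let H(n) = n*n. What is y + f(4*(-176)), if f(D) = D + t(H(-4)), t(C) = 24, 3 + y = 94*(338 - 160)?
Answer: 16049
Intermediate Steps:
H(n) = n²
y = 16729 (y = -3 + 94*(338 - 160) = -3 + 94*178 = -3 + 16732 = 16729)
f(D) = 24 + D (f(D) = D + 24 = 24 + D)
y + f(4*(-176)) = 16729 + (24 + 4*(-176)) = 16729 + (24 - 704) = 16729 - 680 = 16049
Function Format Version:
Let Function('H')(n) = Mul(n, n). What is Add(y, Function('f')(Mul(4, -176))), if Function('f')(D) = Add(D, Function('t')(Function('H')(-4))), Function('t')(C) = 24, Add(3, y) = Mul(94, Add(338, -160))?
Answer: 16049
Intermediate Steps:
Function('H')(n) = Pow(n, 2)
y = 16729 (y = Add(-3, Mul(94, Add(338, -160))) = Add(-3, Mul(94, 178)) = Add(-3, 16732) = 16729)
Function('f')(D) = Add(24, D) (Function('f')(D) = Add(D, 24) = Add(24, D))
Add(y, Function('f')(Mul(4, -176))) = Add(16729, Add(24, Mul(4, -176))) = Add(16729, Add(24, -704)) = Add(16729, -680) = 16049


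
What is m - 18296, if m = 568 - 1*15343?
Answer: -33071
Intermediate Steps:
m = -14775 (m = 568 - 15343 = -14775)
m - 18296 = -14775 - 18296 = -33071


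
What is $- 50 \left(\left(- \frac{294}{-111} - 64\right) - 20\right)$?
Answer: $\frac{150500}{37} \approx 4067.6$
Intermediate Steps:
$- 50 \left(\left(- \frac{294}{-111} - 64\right) - 20\right) = - 50 \left(\left(\left(-294\right) \left(- \frac{1}{111}\right) - 64\right) - 20\right) = - 50 \left(\left(\frac{98}{37} - 64\right) - 20\right) = - 50 \left(- \frac{2270}{37} - 20\right) = \left(-50\right) \left(- \frac{3010}{37}\right) = \frac{150500}{37}$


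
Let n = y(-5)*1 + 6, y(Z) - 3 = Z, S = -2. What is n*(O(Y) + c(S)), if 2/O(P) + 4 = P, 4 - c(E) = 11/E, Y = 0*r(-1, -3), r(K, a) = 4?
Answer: 36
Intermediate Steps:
y(Z) = 3 + Z
Y = 0 (Y = 0*4 = 0)
c(E) = 4 - 11/E
O(P) = 2/(-4 + P)
n = 4 (n = (3 - 5)*1 + 6 = -2*1 + 6 = -2 + 6 = 4)
n*(O(Y) + c(S)) = 4*(2/(-4 + 0) + (4 - 11/(-2))) = 4*(2/(-4) + (4 - 11*(-½))) = 4*(2*(-¼) + (4 + 11/2)) = 4*(-½ + 19/2) = 4*9 = 36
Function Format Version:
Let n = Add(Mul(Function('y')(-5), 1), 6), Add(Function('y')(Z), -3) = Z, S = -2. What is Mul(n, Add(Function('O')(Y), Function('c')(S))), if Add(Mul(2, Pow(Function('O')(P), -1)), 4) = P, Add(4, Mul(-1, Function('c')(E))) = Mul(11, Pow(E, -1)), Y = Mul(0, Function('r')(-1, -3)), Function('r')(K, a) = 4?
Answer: 36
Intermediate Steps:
Function('y')(Z) = Add(3, Z)
Y = 0 (Y = Mul(0, 4) = 0)
Function('c')(E) = Add(4, Mul(-11, Pow(E, -1))) (Function('c')(E) = Add(4, Mul(-1, Mul(11, Pow(E, -1)))) = Add(4, Mul(-11, Pow(E, -1))))
Function('O')(P) = Mul(2, Pow(Add(-4, P), -1))
n = 4 (n = Add(Mul(Add(3, -5), 1), 6) = Add(Mul(-2, 1), 6) = Add(-2, 6) = 4)
Mul(n, Add(Function('O')(Y), Function('c')(S))) = Mul(4, Add(Mul(2, Pow(Add(-4, 0), -1)), Add(4, Mul(-11, Pow(-2, -1))))) = Mul(4, Add(Mul(2, Pow(-4, -1)), Add(4, Mul(-11, Rational(-1, 2))))) = Mul(4, Add(Mul(2, Rational(-1, 4)), Add(4, Rational(11, 2)))) = Mul(4, Add(Rational(-1, 2), Rational(19, 2))) = Mul(4, 9) = 36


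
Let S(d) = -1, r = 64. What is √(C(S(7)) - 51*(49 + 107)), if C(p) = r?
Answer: 2*I*√1973 ≈ 88.837*I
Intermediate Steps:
C(p) = 64
√(C(S(7)) - 51*(49 + 107)) = √(64 - 51*(49 + 107)) = √(64 - 51*156) = √(64 - 7956) = √(-7892) = 2*I*√1973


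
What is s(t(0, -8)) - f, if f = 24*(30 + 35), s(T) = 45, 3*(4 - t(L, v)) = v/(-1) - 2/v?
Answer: -1515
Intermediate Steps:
t(L, v) = 4 + v/3 + 2/(3*v) (t(L, v) = 4 - (v/(-1) - 2/v)/3 = 4 - (v*(-1) - 2/v)/3 = 4 - (-v - 2/v)/3 = 4 + (v/3 + 2/(3*v)) = 4 + v/3 + 2/(3*v))
f = 1560 (f = 24*65 = 1560)
s(t(0, -8)) - f = 45 - 1*1560 = 45 - 1560 = -1515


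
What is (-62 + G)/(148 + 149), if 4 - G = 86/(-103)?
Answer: -5888/30591 ≈ -0.19247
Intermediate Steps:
G = 498/103 (G = 4 - 86/(-103) = 4 - 86*(-1)/103 = 4 - 1*(-86/103) = 4 + 86/103 = 498/103 ≈ 4.8350)
(-62 + G)/(148 + 149) = (-62 + 498/103)/(148 + 149) = -5888/103/297 = (1/297)*(-5888/103) = -5888/30591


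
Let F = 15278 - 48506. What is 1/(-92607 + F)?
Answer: -1/125835 ≈ -7.9469e-6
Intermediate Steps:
F = -33228
1/(-92607 + F) = 1/(-92607 - 33228) = 1/(-125835) = -1/125835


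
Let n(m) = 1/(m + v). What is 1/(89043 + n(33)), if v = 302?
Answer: 335/29829406 ≈ 1.1231e-5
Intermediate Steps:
n(m) = 1/(302 + m) (n(m) = 1/(m + 302) = 1/(302 + m))
1/(89043 + n(33)) = 1/(89043 + 1/(302 + 33)) = 1/(89043 + 1/335) = 1/(29829406/335) = 335/29829406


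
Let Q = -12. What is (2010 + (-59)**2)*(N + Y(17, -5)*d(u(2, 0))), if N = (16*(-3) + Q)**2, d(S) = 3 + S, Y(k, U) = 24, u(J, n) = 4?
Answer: 20690088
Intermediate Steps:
N = 3600 (N = (16*(-3) - 12)**2 = (-48 - 12)**2 = (-60)**2 = 3600)
(2010 + (-59)**2)*(N + Y(17, -5)*d(u(2, 0))) = (2010 + (-59)**2)*(3600 + 24*(3 + 4)) = (2010 + 3481)*(3600 + 24*7) = 5491*(3600 + 168) = 5491*3768 = 20690088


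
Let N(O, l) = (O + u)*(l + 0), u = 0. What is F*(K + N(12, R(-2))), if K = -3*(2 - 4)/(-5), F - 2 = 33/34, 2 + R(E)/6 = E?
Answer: -73023/85 ≈ -859.09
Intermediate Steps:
R(E) = -12 + 6*E
N(O, l) = O*l (N(O, l) = (O + 0)*(l + 0) = O*l)
F = 101/34 (F = 2 + 33/34 = 101/34 ≈ 2.9706)
K = -6/5 (K = -3*(-2)*(-1/5) = 6*(-1/5) = -6/5 ≈ -1.2000)
F*(K + N(12, R(-2))) = 101*(-6/5 + 12*(-12 + 6*(-2)))/34 = 101*(-6/5 + 12*(-12 - 12))/34 = 101*(-6/5 + 12*(-24))/34 = 101*(-6/5 - 288)/34 = (101/34)*(-1446/5) = -73023/85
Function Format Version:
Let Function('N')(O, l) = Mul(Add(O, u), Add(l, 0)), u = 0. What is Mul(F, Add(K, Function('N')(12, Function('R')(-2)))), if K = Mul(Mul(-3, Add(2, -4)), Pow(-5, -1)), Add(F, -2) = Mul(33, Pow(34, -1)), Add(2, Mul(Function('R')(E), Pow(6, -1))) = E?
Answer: Rational(-73023, 85) ≈ -859.09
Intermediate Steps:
Function('R')(E) = Add(-12, Mul(6, E))
Function('N')(O, l) = Mul(O, l) (Function('N')(O, l) = Mul(Add(O, 0), Add(l, 0)) = Mul(O, l))
F = Rational(101, 34) (F = Add(2, Mul(33, Pow(34, -1))) = Add(2, Mul(33, Rational(1, 34))) = Add(2, Rational(33, 34)) = Rational(101, 34) ≈ 2.9706)
K = Rational(-6, 5) (K = Mul(Mul(-3, -2), Rational(-1, 5)) = Mul(6, Rational(-1, 5)) = Rational(-6, 5) ≈ -1.2000)
Mul(F, Add(K, Function('N')(12, Function('R')(-2)))) = Mul(Rational(101, 34), Add(Rational(-6, 5), Mul(12, Add(-12, Mul(6, -2))))) = Mul(Rational(101, 34), Add(Rational(-6, 5), Mul(12, Add(-12, -12)))) = Mul(Rational(101, 34), Add(Rational(-6, 5), Mul(12, -24))) = Mul(Rational(101, 34), Add(Rational(-6, 5), -288)) = Mul(Rational(101, 34), Rational(-1446, 5)) = Rational(-73023, 85)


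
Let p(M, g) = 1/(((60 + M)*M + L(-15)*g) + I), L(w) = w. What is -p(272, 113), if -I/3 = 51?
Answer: -1/88456 ≈ -1.1305e-5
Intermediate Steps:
I = -153 (I = -3*51 = -153)
p(M, g) = 1/(-153 - 15*g + M*(60 + M)) (p(M, g) = 1/(((60 + M)*M - 15*g) - 153) = 1/((M*(60 + M) - 15*g) - 153) = 1/((-15*g + M*(60 + M)) - 153) = 1/(-153 - 15*g + M*(60 + M)))
-p(272, 113) = -1/(-153 + 272² - 15*113 + 60*272) = -1/(-153 + 73984 - 1695 + 16320) = -1/88456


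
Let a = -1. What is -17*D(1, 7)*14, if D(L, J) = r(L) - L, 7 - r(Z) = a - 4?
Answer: -2618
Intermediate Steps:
r(Z) = 12 (r(Z) = 7 - (-1 - 4) = 7 - 1*(-5) = 7 + 5 = 12)
D(L, J) = 12 - L
-17*D(1, 7)*14 = -17*(12 - 1*1)*14 = -17*(12 - 1)*14 = -17*11*14 = -187*14 = -2618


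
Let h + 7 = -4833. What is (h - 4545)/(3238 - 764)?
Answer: -9385/2474 ≈ -3.7935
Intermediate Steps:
h = -4840 (h = -7 - 4833 = -4840)
(h - 4545)/(3238 - 764) = (-4840 - 4545)/(3238 - 764) = -9385/2474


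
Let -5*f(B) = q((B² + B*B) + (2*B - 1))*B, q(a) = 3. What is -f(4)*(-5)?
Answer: -12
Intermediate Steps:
f(B) = -3*B/5
-f(4)*(-5) = -(-3)*4/5*(-5) = -1*(-12/5)*(-5) = (12/5)*(-5) = -12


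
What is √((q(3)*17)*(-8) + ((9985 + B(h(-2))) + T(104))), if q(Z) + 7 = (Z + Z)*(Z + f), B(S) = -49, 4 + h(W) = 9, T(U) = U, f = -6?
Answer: 8*√210 ≈ 115.93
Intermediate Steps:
h(W) = 5 (h(W) = -4 + 9 = 5)
q(Z) = -7 + 2*Z*(-6 + Z) (q(Z) = -7 + (Z + Z)*(Z - 6) = -7 + (2*Z)*(-6 + Z) = -7 + 2*Z*(-6 + Z))
√((q(3)*17)*(-8) + ((9985 + B(h(-2))) + T(104))) = √(((-7 - 12*3 + 2*3²)*17)*(-8) + ((9985 - 49) + 104)) = √(((-7 - 36 + 2*9)*17)*(-8) + (9936 + 104)) = √(((-7 - 36 + 18)*17)*(-8) + 10040) = √(-25*17*(-8) + 10040) = √(-425*(-8) + 10040) = √(3400 + 10040) = √13440 = 8*√210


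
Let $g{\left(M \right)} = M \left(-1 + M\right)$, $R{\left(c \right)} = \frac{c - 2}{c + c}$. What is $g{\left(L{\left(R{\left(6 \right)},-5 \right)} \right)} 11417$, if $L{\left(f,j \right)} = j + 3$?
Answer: $68502$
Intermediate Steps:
$R{\left(c \right)} = \frac{-2 + c}{2 c}$
$L{\left(f,j \right)} = 3 + j$
$g{\left(L{\left(R{\left(6 \right)},-5 \right)} \right)} 11417 = \left(3 - 5\right) \left(-1 + \left(3 - 5\right)\right) 11417 = - 2 \left(-1 - 2\right) 11417 = \left(-2\right) \left(-3\right) 11417 = 6 \cdot 11417 = 68502$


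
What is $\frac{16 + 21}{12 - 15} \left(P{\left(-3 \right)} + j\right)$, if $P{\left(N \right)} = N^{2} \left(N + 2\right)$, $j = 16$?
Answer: $- \frac{259}{3} \approx -86.333$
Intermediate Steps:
$P{\left(N \right)} = N^{2} \left(2 + N\right)$
$\frac{16 + 21}{12 - 15} \left(P{\left(-3 \right)} + j\right) = \frac{16 + 21}{12 - 15} \left(\left(-3\right)^{2} \left(2 - 3\right) + 16\right) = \frac{37}{-3} \left(9 \left(-1\right) + 16\right) = 37 \left(- \frac{1}{3}\right) \left(-9 + 16\right) = \left(- \frac{37}{3}\right) 7 = - \frac{259}{3}$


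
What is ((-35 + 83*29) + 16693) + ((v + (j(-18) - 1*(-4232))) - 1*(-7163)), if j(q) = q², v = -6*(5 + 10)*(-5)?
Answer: 31234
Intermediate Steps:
v = 450 (v = -6*15*(-5) = -90*(-5) = 450)
((-35 + 83*29) + 16693) + ((v + (j(-18) - 1*(-4232))) - 1*(-7163)) = ((-35 + 83*29) + 16693) + ((450 + ((-18)² - 1*(-4232))) - 1*(-7163)) = ((-35 + 2407) + 16693) + ((450 + (324 + 4232)) + 7163) = (2372 + 16693) + ((450 + 4556) + 7163) = 19065 + (5006 + 7163) = 19065 + 12169 = 31234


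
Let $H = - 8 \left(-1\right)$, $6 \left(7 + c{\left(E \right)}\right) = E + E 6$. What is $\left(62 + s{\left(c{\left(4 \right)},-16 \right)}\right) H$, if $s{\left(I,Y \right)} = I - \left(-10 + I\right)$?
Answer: $576$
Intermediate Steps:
$c{\left(E \right)} = -7 + \frac{7 E}{6}$ ($c{\left(E \right)} = -7 + \frac{E + E 6}{6} = -7 + \frac{E + 6 E}{6} = -7 + \frac{7 E}{6}$)
$s{\left(I,Y \right)} = 10$
$H = 8$ ($H = \left(-1\right) \left(-8\right) = 8$)
$\left(62 + s{\left(c{\left(4 \right)},-16 \right)}\right) H = \left(62 + 10\right) 8 = 72 \cdot 8 = 576$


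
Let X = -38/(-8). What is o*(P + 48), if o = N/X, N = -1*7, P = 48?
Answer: -2688/19 ≈ -141.47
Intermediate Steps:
X = 19/4 (X = -38*(-⅛) = 19/4 ≈ 4.7500)
N = -7
o = -28/19 (o = -7/19/4 = -7*4/19 = -28/19 ≈ -1.4737)
o*(P + 48) = -28*(48 + 48)/19 = -28/19*96 = -2688/19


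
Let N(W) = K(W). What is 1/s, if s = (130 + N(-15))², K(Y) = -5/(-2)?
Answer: 4/70225 ≈ 5.6960e-5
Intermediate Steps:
K(Y) = 5/2 (K(Y) = -5*(-½) = 5/2)
N(W) = 5/2
s = 70225/4 (s = (130 + 5/2)² = (265/2)² = 70225/4 ≈ 17556.)
1/s = 1/(70225/4) = 4/70225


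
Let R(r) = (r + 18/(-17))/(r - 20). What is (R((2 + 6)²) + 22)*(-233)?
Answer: -2041779/374 ≈ -5459.3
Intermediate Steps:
R(r) = (-18/17 + r)/(-20 + r) (R(r) = (r + 18*(-1/17))/(-20 + r) = (r - 18/17)/(-20 + r) = (-18/17 + r)/(-20 + r))
(R((2 + 6)²) + 22)*(-233) = ((-18/17 + (2 + 6)²)/(-20 + (2 + 6)²) + 22)*(-233) = ((-18/17 + 8²)/(-20 + 8²) + 22)*(-233) = ((-18/17 + 64)/(-20 + 64) + 22)*(-233) = ((1070/17)/44 + 22)*(-233) = ((1/44)*(1070/17) + 22)*(-233) = (535/374 + 22)*(-233) = (8763/374)*(-233) = -2041779/374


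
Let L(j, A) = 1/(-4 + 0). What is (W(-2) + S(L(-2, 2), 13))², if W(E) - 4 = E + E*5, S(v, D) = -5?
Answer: 169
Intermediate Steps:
L(j, A) = -¼ (L(j, A) = 1/(-4) = -¼)
W(E) = 4 + 6*E (W(E) = 4 + (E + E*5) = 4 + (E + 5*E) = 4 + 6*E)
(W(-2) + S(L(-2, 2), 13))² = ((4 + 6*(-2)) - 5)² = ((4 - 12) - 5)² = (-8 - 5)² = (-13)² = 169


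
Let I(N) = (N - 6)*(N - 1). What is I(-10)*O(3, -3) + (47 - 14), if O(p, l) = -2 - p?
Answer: -847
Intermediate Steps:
I(N) = (-1 + N)*(-6 + N) (I(N) = (-6 + N)*(-1 + N) = (-1 + N)*(-6 + N))
I(-10)*O(3, -3) + (47 - 14) = (6 + (-10)² - 7*(-10))*(-2 - 1*3) + (47 - 14) = (6 + 100 + 70)*(-2 - 3) + 33 = 176*(-5) + 33 = -880 + 33 = -847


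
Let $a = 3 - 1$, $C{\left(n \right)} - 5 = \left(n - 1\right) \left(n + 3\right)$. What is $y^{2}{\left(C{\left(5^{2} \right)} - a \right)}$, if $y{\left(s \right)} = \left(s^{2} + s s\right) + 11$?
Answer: $830396610121$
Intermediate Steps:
$C{\left(n \right)} = 5 + \left(-1 + n\right) \left(3 + n\right)$ ($C{\left(n \right)} = 5 + \left(n - 1\right) \left(n + 3\right) = 5 + \left(-1 + n\right) \left(3 + n\right)$)
$a = 2$
$y{\left(s \right)} = 11 + 2 s^{2}$ ($y{\left(s \right)} = \left(s^{2} + s^{2}\right) + 11 = 2 s^{2} + 11 = 11 + 2 s^{2}$)
$y^{2}{\left(C{\left(5^{2} \right)} - a \right)} = \left(11 + 2 \left(\left(2 + \left(5^{2}\right)^{2} + 2 \cdot 5^{2}\right) - 2\right)^{2}\right)^{2} = \left(11 + 2 \left(\left(2 + 25^{2} + 2 \cdot 25\right) - 2\right)^{2}\right)^{2} = \left(11 + 2 \left(\left(2 + 625 + 50\right) - 2\right)^{2}\right)^{2} = \left(11 + 2 \left(677 - 2\right)^{2}\right)^{2} = \left(11 + 2 \cdot 675^{2}\right)^{2} = \left(11 + 2 \cdot 455625\right)^{2} = \left(11 + 911250\right)^{2} = 911261^{2} = 830396610121$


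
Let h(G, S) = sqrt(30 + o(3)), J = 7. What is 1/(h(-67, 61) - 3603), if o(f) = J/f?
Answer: -10809/38944730 - sqrt(291)/38944730 ≈ -0.00027799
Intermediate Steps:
o(f) = 7/f
h(G, S) = sqrt(291)/3 (h(G, S) = sqrt(30 + 7/3) = sqrt(97/3) = sqrt(291)/3)
1/(h(-67, 61) - 3603) = 1/(sqrt(291)/3 - 3603) = 1/(-3603 + sqrt(291)/3)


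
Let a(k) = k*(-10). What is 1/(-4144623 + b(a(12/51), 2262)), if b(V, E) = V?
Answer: -17/70458631 ≈ -2.4128e-7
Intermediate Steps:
a(k) = -10*k
1/(-4144623 + b(a(12/51), 2262)) = 1/(-4144623 - 120/51) = 1/(-4144623 - 10*4/17) = 1/(-4144623 - 40/17) = 1/(-70458631/17) = -17/70458631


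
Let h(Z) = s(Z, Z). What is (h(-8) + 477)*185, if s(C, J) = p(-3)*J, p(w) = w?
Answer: 92685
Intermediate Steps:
s(C, J) = -3*J
h(Z) = -3*Z
(h(-8) + 477)*185 = (-3*(-8) + 477)*185 = (24 + 477)*185 = 501*185 = 92685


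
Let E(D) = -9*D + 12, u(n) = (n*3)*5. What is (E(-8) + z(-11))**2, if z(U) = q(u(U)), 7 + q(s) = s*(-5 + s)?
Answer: 791128129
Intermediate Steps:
u(n) = 15*n (u(n) = (3*n)*5 = 15*n)
E(D) = 12 - 9*D
q(s) = -7 + s*(-5 + s)
z(U) = -7 - 75*U + 225*U**2 (z(U) = -7 + (15*U)**2 - 75*U = -7 + 225*U**2 - 75*U = -7 - 75*U + 225*U**2)
(E(-8) + z(-11))**2 = ((12 - 9*(-8)) + (-7 - 75*(-11) + 225*(-11)**2))**2 = ((12 + 72) + (-7 + 825 + 225*121))**2 = (84 + (-7 + 825 + 27225))**2 = (84 + 28043)**2 = 28127**2 = 791128129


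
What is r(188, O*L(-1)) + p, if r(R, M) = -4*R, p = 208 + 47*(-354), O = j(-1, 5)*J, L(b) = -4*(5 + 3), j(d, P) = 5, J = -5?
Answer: -17182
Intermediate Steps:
L(b) = -32 (L(b) = -4*8 = -32)
O = -25 (O = 5*(-5) = -25)
p = -16430 (p = 208 - 16638 = -16430)
r(188, O*L(-1)) + p = -4*188 - 16430 = -752 - 16430 = -17182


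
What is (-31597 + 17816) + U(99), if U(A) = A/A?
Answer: -13780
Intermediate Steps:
U(A) = 1
(-31597 + 17816) + U(99) = (-31597 + 17816) + 1 = -13781 + 1 = -13780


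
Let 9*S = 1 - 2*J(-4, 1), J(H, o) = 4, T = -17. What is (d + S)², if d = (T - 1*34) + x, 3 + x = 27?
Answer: 62500/81 ≈ 771.60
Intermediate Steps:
x = 24 (x = -3 + 27 = 24)
S = -7/9 (S = (1 - 2*4)/9 = (1 - 8)/9 = (⅑)*(-7) = -7/9 ≈ -0.77778)
d = -27 (d = (-17 - 1*34) + 24 = (-17 - 34) + 24 = -51 + 24 = -27)
(d + S)² = (-27 - 7/9)² = (-250/9)² = 62500/81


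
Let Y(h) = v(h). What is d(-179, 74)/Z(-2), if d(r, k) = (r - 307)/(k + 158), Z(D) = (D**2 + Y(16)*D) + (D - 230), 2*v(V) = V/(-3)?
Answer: 729/77488 ≈ 0.0094079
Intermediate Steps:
v(V) = -V/6 (v(V) = (V/(-3))/2 = (V*(-1/3))/2 = (-V/3)/2 = -V/6)
Y(h) = -h/6
Z(D) = -230 + D**2 - 5*D/3 (Z(D) = (D**2 + (-1/6*16)*D) + (D - 230) = (D**2 - 8*D/3) + (-230 + D) = -230 + D**2 - 5*D/3)
d(r, k) = (-307 + r)/(158 + k)
d(-179, 74)/Z(-2) = ((-307 - 179)/(158 + 74))/(-230 + (-2)**2 - 5/3*(-2)) = (-486/232)/(-230 + 4 + 10/3) = ((1/232)*(-486))/(-668/3) = -243/116*(-3/668) = 729/77488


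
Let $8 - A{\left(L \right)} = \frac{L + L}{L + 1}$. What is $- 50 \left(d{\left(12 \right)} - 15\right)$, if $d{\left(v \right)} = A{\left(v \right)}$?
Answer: $\frac{5750}{13} \approx 442.31$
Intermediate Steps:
$A{\left(L \right)} = 8 - \frac{2 L}{1 + L}$ ($A{\left(L \right)} = 8 - \frac{L + L}{L + 1} = 8 - \frac{2 L}{1 + L}$)
$d{\left(v \right)} = \frac{2 \left(4 + 3 v\right)}{1 + v}$
$- 50 \left(d{\left(12 \right)} - 15\right) = - 50 \left(\frac{2 \left(4 + 3 \cdot 12\right)}{1 + 12} - 15\right) = - 50 \left(\frac{2 \left(4 + 36\right)}{13} - 15\right) = - 50 \left(2 \cdot \frac{1}{13} \cdot 40 - 15\right) = - 50 \left(\frac{80}{13} - 15\right) = \left(-50\right) \left(- \frac{115}{13}\right) = \frac{5750}{13}$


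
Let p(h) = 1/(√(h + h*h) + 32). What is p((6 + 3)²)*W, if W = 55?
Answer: -880/2809 + 495*√82/5618 ≈ 0.48459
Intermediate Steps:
p(h) = 1/(32 + √(h + h²)) (p(h) = 1/(√(h + h²) + 32) = 1/(32 + √(h + h²)))
p((6 + 3)²)*W = 55/(32 + √((6 + 3)²*(1 + (6 + 3)²))) = 55/(32 + √(9²*(1 + 9²))) = 55/(32 + √(81*(1 + 81))) = 55/(32 + √(81*82)) = 55/(32 + √6642) = 55/(32 + 9*√82)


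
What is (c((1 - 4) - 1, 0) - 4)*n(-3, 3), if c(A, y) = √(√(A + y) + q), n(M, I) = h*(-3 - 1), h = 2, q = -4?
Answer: 32 - 8*√(-4 + 2*I) ≈ 28.113 - 16.465*I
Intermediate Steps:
n(M, I) = -8 (n(M, I) = 2*(-3 - 1) = 2*(-4) = -8)
c(A, y) = √(-4 + √(A + y)) (c(A, y) = √(√(A + y) - 4) = √(-4 + √(A + y)))
(c((1 - 4) - 1, 0) - 4)*n(-3, 3) = (√(-4 + √(((1 - 4) - 1) + 0)) - 4)*(-8) = (√(-4 + √((-3 - 1) + 0)) - 4)*(-8) = (√(-4 + √(-4 + 0)) - 4)*(-8) = (√(-4 + √(-4)) - 4)*(-8) = (√(-4 + 2*I) - 4)*(-8) = (-4 + √(-4 + 2*I))*(-8) = 32 - 8*√(-4 + 2*I)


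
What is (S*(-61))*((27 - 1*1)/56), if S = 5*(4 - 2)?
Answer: -3965/14 ≈ -283.21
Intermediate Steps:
S = 10 (S = 5*2 = 10)
(S*(-61))*((27 - 1*1)/56) = (10*(-61))*((27 - 1*1)/56) = -610*(27 - 1)/56 = -15860/56 = -610*13/28 = -3965/14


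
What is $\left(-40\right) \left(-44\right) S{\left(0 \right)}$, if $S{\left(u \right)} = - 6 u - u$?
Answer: $0$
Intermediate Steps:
$S{\left(u \right)} = - 7 u$
$\left(-40\right) \left(-44\right) S{\left(0 \right)} = \left(-40\right) \left(-44\right) \left(\left(-7\right) 0\right) = 1760 \cdot 0 = 0$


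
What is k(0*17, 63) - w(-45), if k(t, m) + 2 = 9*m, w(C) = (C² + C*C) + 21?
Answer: -3506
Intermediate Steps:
w(C) = 21 + 2*C² (w(C) = (C² + C²) + 21 = 2*C² + 21 = 21 + 2*C²)
k(t, m) = -2 + 9*m
k(0*17, 63) - w(-45) = (-2 + 9*63) - (21 + 2*(-45)²) = (-2 + 567) - (21 + 2*2025) = 565 - (21 + 4050) = 565 - 1*4071 = 565 - 4071 = -3506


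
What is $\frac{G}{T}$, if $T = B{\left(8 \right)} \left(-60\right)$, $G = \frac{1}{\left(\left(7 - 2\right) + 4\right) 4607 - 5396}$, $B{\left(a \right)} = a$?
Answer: $- \frac{1}{17312160} \approx -5.7763 \cdot 10^{-8}$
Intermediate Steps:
$G = \frac{1}{36067}$ ($G = \frac{1}{\left(5 + 4\right) 4607 - 5396} = \frac{1}{9 \cdot 4607 - 5396} = \frac{1}{41463 - 5396} = \frac{1}{36067} \approx 2.7726 \cdot 10^{-5}$)
$T = -480$ ($T = 8 \left(-60\right) = -480$)
$\frac{G}{T} = \frac{1}{36067 \left(-480\right)} = \frac{1}{36067} \left(- \frac{1}{480}\right) = - \frac{1}{17312160}$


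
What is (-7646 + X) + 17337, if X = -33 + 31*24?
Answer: 10402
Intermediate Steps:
X = 711 (X = -33 + 744 = 711)
(-7646 + X) + 17337 = (-7646 + 711) + 17337 = -6935 + 17337 = 10402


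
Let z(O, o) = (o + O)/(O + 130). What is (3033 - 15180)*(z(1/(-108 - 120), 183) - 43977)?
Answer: 15832309669260/29639 ≈ 5.3417e+8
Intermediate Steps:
z(O, o) = (O + o)/(130 + O)
(3033 - 15180)*(z(1/(-108 - 120), 183) - 43977) = (3033 - 15180)*((1/(-108 - 120) + 183)/(130 + 1/(-108 - 120)) - 43977) = -12147*((1/(-228) + 183)/(130 + 1/(-228)) - 43977) = -12147*((-1/228 + 183)/(130 - 1/228) - 43977) = -12147*((41723/228)/(29639/228) - 43977) = -12147*((228/29639)*(41723/228) - 43977) = -12147*(41723/29639 - 43977) = -12147*(-1303392580/29639) = 15832309669260/29639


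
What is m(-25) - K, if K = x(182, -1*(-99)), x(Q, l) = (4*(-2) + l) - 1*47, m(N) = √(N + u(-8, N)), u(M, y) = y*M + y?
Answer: -44 + 5*√6 ≈ -31.753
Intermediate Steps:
u(M, y) = y + M*y (u(M, y) = M*y + y = y + M*y)
m(N) = √6*√(-N) (m(N) = √(N + N*(1 - 8)) = √(N + N*(-7)) = √(N - 7*N) = √(-6*N) = √6*√(-N))
x(Q, l) = -55 + l (x(Q, l) = (-8 + l) - 47 = -55 + l)
K = 44 (K = -55 - 1*(-99) = -55 + 99 = 44)
m(-25) - K = √6*√(-1*(-25)) - 1*44 = √6*√25 - 44 = √6*5 - 44 = 5*√6 - 44 = -44 + 5*√6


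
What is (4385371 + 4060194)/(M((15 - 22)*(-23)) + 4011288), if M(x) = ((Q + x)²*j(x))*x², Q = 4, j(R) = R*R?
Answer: 8445565/18292433622513 ≈ 4.6170e-7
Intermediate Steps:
j(R) = R²
M(x) = x⁴*(4 + x)² (M(x) = ((4 + x)²*x²)*x² = (x²*(4 + x)²)*x² = x⁴*(4 + x)²)
(4385371 + 4060194)/(M((15 - 22)*(-23)) + 4011288) = (4385371 + 4060194)/(((15 - 22)*(-23))⁴*(4 + (15 - 22)*(-23))² + 4011288) = 8445565/((-7*(-23))⁴*(4 - 7*(-23))² + 4011288) = 8445565/(161⁴*(4 + 161)² + 4011288) = 8445565/(671898241*165² + 4011288) = 8445565/(671898241*27225 + 4011288) = 8445565/(18292429611225 + 4011288) = 8445565/18292433622513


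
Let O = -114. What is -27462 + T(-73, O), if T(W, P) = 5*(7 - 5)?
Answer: -27452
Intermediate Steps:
T(W, P) = 10 (T(W, P) = 5*2 = 10)
-27462 + T(-73, O) = -27462 + 10 = -27452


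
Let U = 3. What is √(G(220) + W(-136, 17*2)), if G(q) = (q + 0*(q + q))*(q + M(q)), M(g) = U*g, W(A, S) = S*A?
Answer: 4*√11811 ≈ 434.71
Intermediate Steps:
W(A, S) = A*S
M(g) = 3*g
G(q) = 4*q² (G(q) = (q + 0*(q + q))*(q + 3*q) = (q + 0*(2*q))*(4*q) = (q + 0)*(4*q) = q*(4*q) = 4*q²)
√(G(220) + W(-136, 17*2)) = √(4*220² - 2312*2) = √(4*48400 - 136*34) = √(193600 - 4624) = √188976 = 4*√11811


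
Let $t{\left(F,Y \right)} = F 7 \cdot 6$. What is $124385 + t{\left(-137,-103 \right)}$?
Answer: $118631$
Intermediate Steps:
$t{\left(F,Y \right)} = 42 F$ ($t{\left(F,Y \right)} = 7 F 6 = 42 F$)
$124385 + t{\left(-137,-103 \right)} = 124385 + 42 \left(-137\right) = 124385 - 5754 = 118631$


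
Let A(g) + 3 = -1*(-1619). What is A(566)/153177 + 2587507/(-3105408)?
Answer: -43480913379/52853009024 ≈ -0.82268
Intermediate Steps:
A(g) = 1616 (A(g) = -3 - 1*(-1619) = -3 + 1619 = 1616)
A(566)/153177 + 2587507/(-3105408) = 1616/153177 + 2587507/(-3105408) = 1616*(1/153177) + 2587507*(-1/3105408) = 1616/153177 - 2587507/3105408 = -43480913379/52853009024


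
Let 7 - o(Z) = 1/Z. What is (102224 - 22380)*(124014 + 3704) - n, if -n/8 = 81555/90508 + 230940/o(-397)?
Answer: 32073577843584610/3145153 ≈ 1.0198e+10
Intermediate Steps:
o(Z) = 7 - 1/Z
n = -829828797834/3145153 (n = -8*(81555/90508 + 230940/(7 - 1/(-397))) = -8*(81555*(1/90508) + 230940/(7 - 1*(-1/397))) = -8*(81555/90508 + 230940/(7 + 1/397)) = -8*(81555/90508 + 230940/(2780/397)) = -8*(81555/90508 + 230940*(397/2780)) = -8*(81555/90508 + 4584159/139) = -8*414914398917/12580612 = -829828797834/3145153 ≈ -2.6384e+5)
(102224 - 22380)*(124014 + 3704) - n = (102224 - 22380)*(124014 + 3704) - 1*(-829828797834/3145153) = 79844*127718 + 829828797834/3145153 = 10197515992 + 829828797834/3145153 = 32073577843584610/3145153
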